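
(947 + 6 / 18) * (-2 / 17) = -5684 / 51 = -111.45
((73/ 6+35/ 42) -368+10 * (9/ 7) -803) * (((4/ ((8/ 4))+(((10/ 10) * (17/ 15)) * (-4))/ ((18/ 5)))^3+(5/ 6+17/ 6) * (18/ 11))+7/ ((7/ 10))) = -862863616/ 45927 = -18787.72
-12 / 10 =-1.20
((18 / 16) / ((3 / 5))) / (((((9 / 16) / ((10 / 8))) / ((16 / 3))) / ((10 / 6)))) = 1000 / 27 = 37.04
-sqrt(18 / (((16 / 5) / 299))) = -3 * sqrt(2990) / 4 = -41.01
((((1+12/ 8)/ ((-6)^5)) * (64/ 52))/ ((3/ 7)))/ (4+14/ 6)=-35/ 240084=-0.00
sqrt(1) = 1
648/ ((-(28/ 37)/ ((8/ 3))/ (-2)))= 4566.86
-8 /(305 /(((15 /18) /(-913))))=4 /167079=0.00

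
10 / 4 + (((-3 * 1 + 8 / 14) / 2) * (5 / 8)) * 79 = -57.46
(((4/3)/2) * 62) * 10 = 1240/3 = 413.33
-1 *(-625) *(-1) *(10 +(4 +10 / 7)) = -67500 / 7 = -9642.86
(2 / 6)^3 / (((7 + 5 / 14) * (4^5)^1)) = 7 / 1423872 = 0.00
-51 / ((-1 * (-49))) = -51 / 49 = -1.04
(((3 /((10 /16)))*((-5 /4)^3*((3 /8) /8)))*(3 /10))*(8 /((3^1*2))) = -45 /256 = -0.18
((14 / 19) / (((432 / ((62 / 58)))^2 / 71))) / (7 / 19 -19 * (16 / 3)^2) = -477617 / 805270875264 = -0.00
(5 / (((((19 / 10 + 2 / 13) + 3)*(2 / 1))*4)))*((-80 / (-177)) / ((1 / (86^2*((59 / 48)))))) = 3004625 / 5913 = 508.14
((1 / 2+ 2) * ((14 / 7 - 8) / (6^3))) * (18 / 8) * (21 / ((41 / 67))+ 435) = -48105 / 656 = -73.33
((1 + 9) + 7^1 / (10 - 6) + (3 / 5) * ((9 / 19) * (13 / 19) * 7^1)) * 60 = 283989 / 361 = 786.67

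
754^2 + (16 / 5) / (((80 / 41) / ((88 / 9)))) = 127919708 / 225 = 568532.04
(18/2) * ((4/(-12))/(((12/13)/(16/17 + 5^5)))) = -690833/68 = -10159.31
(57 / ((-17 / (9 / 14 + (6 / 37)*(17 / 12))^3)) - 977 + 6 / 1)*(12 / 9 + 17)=-15809762781175 / 886072929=-17842.51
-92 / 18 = -46 / 9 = -5.11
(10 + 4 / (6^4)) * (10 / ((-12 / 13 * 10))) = -10.84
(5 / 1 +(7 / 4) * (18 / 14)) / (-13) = -29 / 52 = -0.56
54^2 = 2916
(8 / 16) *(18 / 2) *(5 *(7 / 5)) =63 / 2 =31.50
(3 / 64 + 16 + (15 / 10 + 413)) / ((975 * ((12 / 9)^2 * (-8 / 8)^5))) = -16533 / 66560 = -0.25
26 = 26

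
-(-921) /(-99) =-307 /33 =-9.30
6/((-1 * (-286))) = 3/143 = 0.02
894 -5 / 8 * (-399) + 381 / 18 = 27949 / 24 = 1164.54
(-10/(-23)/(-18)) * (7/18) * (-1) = 35/3726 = 0.01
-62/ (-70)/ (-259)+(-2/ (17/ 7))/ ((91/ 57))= -1040261/ 2003365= -0.52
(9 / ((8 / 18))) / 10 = 81 / 40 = 2.02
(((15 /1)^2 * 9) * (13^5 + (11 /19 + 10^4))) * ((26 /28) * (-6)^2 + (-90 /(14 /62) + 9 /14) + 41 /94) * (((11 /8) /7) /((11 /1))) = -125511498834975 /25004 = -5019656808.31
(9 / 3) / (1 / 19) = 57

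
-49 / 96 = -0.51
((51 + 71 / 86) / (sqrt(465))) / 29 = 4457 * sqrt(465) / 1159710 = 0.08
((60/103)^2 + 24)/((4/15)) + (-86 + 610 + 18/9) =6548644/10609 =617.27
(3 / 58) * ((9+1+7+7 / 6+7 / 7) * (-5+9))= 115 / 29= 3.97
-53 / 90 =-0.59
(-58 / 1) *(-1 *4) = 232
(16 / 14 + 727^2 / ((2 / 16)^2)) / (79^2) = 236781000 / 43687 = 5419.94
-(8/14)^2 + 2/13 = -0.17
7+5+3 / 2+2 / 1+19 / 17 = 565 / 34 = 16.62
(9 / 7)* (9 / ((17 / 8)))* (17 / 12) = 54 / 7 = 7.71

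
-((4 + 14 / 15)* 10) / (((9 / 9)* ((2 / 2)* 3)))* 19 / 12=-703 / 27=-26.04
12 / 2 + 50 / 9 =104 / 9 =11.56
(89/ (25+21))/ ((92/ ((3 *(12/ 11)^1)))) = 801/ 11638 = 0.07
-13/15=-0.87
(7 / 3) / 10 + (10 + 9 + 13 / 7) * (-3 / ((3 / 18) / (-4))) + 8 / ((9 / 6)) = 316529 / 210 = 1507.28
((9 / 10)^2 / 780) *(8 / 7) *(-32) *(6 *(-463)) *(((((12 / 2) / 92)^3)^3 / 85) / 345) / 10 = 246057183 / 32043406423757501500000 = 0.00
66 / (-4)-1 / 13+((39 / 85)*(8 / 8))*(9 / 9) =-35621 / 2210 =-16.12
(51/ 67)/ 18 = 0.04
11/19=0.58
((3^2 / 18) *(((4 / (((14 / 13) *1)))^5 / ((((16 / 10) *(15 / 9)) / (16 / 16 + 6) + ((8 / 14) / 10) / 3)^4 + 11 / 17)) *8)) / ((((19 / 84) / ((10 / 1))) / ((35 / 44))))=75743772000000 / 512346989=147836.86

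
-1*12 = -12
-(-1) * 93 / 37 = 93 / 37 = 2.51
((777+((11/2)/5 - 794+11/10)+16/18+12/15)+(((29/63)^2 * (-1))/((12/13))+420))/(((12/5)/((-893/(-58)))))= 86479776515/33149088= 2608.81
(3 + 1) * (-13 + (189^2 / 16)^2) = 1275986513 / 64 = 19937289.27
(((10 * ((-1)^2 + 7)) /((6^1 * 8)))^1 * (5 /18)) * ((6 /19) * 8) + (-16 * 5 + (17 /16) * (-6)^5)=-1426282 /171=-8340.83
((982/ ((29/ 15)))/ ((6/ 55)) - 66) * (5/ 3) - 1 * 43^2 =504692/ 87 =5801.06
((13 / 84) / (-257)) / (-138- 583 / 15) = 65 / 19090988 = 0.00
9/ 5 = 1.80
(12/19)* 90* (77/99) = 840/19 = 44.21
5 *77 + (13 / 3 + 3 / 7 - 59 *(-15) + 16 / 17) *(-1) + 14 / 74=-6677333 / 13209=-505.51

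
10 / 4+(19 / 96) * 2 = 139 / 48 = 2.90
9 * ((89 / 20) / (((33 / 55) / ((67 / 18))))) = 5963 / 24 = 248.46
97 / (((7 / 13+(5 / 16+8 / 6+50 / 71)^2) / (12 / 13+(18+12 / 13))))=290663576064 / 915174301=317.60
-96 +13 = -83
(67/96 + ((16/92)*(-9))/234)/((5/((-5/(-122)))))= 19841/3501888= 0.01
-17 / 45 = -0.38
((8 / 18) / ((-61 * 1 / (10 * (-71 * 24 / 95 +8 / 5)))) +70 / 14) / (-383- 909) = -64571 / 13476852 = -0.00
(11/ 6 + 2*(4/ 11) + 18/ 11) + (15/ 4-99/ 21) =2987/ 924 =3.23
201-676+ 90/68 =-16105/34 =-473.68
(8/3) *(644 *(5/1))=25760/3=8586.67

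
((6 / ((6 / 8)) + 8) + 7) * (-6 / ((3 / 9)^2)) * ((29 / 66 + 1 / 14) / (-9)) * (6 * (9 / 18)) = 16284 / 77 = 211.48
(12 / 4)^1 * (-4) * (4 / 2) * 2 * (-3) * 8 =1152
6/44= 3/22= 0.14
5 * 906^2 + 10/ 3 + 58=12312724/ 3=4104241.33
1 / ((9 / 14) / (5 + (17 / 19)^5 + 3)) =297201086 / 22284891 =13.34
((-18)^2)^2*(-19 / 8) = -249318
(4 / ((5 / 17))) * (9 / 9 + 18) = 1292 / 5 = 258.40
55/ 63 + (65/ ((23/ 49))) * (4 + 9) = 2609780/ 1449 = 1801.09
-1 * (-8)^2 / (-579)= 64 / 579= 0.11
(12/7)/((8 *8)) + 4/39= 565/4368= 0.13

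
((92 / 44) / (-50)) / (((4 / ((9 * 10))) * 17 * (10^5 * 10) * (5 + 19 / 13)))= -897 / 104720000000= -0.00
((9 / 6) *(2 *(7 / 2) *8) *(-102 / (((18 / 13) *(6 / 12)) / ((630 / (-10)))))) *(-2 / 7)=-222768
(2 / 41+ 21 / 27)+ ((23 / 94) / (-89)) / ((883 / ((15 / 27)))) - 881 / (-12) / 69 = 79019339573 / 41796653124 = 1.89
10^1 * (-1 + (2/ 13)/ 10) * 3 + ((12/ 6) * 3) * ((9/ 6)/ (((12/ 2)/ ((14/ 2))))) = -495/ 26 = -19.04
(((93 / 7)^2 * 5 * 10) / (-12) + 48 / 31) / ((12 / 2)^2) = -743207 / 36456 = -20.39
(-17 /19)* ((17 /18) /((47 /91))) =-26299 /16074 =-1.64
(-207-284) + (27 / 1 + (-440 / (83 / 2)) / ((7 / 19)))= -286304 / 581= -492.78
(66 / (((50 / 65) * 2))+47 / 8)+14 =2511 / 40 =62.78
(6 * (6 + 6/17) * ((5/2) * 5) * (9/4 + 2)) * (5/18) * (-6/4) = -3375/4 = -843.75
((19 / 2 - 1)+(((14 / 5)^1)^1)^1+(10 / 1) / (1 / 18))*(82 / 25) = 627.46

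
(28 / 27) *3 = 28 / 9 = 3.11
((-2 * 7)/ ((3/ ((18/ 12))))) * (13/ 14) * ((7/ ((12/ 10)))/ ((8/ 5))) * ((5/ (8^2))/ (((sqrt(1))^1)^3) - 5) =238875/ 2048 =116.64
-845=-845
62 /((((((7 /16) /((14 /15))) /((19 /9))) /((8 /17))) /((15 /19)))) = 15872 /153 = 103.74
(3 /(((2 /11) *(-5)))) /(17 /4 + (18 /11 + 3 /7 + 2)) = -5082 /12805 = -0.40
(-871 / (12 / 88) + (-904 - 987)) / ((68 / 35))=-869225 / 204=-4260.91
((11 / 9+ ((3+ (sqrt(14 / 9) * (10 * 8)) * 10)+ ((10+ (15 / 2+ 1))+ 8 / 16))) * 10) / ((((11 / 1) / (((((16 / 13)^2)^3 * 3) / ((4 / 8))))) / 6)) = 12750684160 / 4826809+ 1610612736000 * sqrt(14) / 53094899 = 116143.33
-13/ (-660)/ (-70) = -13/ 46200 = -0.00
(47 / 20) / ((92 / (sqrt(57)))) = 47 * sqrt(57) / 1840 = 0.19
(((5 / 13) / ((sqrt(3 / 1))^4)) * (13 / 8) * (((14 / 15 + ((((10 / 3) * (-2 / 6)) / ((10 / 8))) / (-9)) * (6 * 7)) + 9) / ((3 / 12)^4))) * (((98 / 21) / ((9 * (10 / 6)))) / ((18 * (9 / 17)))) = 7239008 / 885735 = 8.17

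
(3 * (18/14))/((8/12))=81/14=5.79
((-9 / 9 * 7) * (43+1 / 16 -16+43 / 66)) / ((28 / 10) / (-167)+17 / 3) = -85529885 / 2490928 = -34.34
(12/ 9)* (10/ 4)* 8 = 80/ 3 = 26.67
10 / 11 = 0.91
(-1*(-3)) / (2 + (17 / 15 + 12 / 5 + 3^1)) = 45 / 128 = 0.35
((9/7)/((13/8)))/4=18/91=0.20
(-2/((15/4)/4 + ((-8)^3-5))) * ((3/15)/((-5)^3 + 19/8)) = -256/40500585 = -0.00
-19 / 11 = -1.73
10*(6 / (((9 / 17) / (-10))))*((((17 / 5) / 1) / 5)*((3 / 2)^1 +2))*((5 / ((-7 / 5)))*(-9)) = -86700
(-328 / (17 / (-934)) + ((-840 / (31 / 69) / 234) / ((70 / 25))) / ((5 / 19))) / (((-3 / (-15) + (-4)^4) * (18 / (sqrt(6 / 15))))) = 20564261 * sqrt(10) / 26328393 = 2.47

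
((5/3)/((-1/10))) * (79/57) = -3950/171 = -23.10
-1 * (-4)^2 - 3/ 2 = -35/ 2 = -17.50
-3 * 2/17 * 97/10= -291/85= -3.42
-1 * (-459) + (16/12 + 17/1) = 1432/3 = 477.33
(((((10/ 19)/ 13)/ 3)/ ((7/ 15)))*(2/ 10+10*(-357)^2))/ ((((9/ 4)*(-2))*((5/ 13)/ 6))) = -50979608/ 399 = -127768.44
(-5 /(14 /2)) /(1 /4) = -20 /7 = -2.86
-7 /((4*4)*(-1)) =7 /16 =0.44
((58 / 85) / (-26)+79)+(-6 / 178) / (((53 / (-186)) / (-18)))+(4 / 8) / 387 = 310019381233 / 4034308590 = 76.85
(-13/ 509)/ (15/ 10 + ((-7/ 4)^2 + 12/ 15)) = -80/ 16797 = -0.00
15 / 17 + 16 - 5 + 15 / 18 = 1297 / 102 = 12.72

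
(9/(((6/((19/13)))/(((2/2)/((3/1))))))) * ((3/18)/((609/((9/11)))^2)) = 57/259287028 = 0.00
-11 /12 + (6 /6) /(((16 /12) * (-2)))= -31 /24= -1.29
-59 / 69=-0.86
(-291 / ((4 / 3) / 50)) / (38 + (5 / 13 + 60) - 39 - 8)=-283725 / 1336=-212.37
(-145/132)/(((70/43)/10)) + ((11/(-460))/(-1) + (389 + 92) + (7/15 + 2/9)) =37852333/79695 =474.96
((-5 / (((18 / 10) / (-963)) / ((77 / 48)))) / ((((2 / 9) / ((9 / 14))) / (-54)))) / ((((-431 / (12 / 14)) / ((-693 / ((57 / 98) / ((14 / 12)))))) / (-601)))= 145923934793175 / 131024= 1113719126.21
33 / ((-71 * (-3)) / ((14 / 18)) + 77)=231 / 2456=0.09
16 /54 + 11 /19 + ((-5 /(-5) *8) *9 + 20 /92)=862420 /11799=73.09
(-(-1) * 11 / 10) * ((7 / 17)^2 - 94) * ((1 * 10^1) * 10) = -2982870 / 289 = -10321.35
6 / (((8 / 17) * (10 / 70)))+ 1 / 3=89.58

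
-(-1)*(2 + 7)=9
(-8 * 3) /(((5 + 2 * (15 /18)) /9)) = -162 /5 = -32.40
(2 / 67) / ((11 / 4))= 8 / 737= 0.01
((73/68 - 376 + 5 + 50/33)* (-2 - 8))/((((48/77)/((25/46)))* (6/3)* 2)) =802.98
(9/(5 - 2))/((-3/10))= -10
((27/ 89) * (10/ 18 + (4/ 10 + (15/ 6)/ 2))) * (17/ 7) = 20247/ 12460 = 1.62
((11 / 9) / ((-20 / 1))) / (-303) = 11 / 54540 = 0.00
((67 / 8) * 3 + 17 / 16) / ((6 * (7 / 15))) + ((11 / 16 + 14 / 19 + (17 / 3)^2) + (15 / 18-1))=1636403 / 38304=42.72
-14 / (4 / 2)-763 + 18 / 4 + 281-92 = -1153 / 2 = -576.50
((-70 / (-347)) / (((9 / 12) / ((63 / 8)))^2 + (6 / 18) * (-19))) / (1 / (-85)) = 2623950 / 967783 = 2.71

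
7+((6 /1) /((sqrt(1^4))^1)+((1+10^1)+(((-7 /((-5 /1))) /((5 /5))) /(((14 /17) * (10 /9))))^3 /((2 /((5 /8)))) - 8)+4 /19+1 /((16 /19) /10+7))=714882425099 /40918400000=17.47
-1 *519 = -519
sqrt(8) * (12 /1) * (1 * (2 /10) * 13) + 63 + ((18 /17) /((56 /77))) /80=342819 /5440 + 312 * sqrt(2) /5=151.27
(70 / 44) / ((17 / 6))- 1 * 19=-3448 / 187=-18.44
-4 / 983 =-0.00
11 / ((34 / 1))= 11 / 34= 0.32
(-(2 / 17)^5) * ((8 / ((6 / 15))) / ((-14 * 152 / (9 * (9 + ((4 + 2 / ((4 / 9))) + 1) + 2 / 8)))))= 6750 / 188840981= 0.00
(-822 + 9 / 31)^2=648873729 / 961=675206.79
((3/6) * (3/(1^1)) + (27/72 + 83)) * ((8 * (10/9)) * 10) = 67900/9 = 7544.44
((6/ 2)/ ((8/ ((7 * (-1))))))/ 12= -7/ 32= -0.22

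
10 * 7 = 70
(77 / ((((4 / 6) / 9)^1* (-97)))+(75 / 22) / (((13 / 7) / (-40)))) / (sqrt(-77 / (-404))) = -333471* sqrt(7777) / 152581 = -192.74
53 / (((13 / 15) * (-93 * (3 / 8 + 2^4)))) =-2120 / 52793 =-0.04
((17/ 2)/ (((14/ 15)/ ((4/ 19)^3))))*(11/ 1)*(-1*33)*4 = -123.39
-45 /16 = -2.81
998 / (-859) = -998 / 859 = -1.16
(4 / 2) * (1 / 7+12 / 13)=194 / 91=2.13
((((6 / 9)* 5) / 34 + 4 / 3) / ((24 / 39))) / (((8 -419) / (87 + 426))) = -54093 / 18632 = -2.90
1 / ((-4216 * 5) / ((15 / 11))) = -3 / 46376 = -0.00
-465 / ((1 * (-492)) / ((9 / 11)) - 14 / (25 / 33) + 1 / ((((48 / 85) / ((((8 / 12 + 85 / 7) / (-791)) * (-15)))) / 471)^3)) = -24249217829727744000 / 433662113734843102894507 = -0.00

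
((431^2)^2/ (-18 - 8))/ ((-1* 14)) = 34507149121/ 364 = 94799860.22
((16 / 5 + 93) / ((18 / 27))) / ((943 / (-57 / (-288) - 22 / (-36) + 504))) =77.25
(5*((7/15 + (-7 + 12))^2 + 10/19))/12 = 65003/5130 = 12.67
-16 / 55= -0.29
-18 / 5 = -3.60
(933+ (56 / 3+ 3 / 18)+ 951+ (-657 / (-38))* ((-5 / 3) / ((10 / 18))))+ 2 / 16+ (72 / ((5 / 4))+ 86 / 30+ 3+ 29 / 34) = 24747091 / 12920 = 1915.41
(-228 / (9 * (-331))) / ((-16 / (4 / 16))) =-19 / 15888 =-0.00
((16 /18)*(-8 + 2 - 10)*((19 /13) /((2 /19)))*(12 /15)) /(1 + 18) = -4864 /585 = -8.31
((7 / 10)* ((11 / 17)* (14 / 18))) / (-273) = -77 / 59670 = -0.00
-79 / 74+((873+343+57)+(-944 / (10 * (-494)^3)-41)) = 6863202273601 / 5575612510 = 1230.93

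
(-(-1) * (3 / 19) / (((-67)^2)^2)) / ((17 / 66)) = 198 / 6508812083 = 0.00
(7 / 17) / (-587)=-7 / 9979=-0.00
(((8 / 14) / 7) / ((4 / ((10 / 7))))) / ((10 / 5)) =0.01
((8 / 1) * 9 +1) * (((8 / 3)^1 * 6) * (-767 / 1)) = -895856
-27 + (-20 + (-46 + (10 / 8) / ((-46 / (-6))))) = -8541 / 92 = -92.84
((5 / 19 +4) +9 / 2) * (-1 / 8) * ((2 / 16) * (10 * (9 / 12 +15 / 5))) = -5.13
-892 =-892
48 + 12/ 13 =636/ 13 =48.92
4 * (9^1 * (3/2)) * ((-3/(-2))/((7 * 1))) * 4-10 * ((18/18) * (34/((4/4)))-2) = -273.71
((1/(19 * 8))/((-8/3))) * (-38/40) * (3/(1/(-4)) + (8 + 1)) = -9/1280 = -0.01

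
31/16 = 1.94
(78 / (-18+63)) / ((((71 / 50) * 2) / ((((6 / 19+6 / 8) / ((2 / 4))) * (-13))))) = -16.91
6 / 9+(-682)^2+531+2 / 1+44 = 1397105 / 3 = 465701.67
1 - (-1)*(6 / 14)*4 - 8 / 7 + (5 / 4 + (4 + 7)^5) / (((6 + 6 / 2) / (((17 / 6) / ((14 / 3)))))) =10866.21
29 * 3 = 87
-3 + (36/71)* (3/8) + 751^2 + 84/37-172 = 2962354731/5254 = 563828.46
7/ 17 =0.41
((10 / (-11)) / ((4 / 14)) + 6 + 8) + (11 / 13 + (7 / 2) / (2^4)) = 54377 / 4576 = 11.88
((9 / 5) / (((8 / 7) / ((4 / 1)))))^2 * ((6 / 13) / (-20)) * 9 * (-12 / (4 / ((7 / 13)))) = 2250423 / 169000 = 13.32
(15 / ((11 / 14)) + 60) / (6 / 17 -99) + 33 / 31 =50087 / 190619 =0.26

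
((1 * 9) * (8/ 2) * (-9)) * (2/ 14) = -324/ 7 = -46.29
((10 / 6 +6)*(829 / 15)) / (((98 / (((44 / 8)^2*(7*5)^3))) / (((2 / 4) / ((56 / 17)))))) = 980520475 / 1152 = 851146.25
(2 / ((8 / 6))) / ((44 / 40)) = 15 / 11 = 1.36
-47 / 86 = -0.55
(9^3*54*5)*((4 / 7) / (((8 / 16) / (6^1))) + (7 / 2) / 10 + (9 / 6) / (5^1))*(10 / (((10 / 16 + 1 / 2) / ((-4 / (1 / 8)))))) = -2942127360 / 7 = -420303908.57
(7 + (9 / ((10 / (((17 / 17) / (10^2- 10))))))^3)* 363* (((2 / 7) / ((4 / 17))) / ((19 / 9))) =388773055539 / 266000000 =1461.55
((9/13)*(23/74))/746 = 207/717652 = 0.00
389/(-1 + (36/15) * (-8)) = -1945/101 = -19.26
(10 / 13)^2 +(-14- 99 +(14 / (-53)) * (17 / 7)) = -1012587 / 8957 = -113.05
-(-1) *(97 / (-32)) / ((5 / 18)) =-873 / 80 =-10.91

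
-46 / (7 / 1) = -46 / 7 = -6.57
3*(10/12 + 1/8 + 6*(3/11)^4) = 348407/117128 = 2.97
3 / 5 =0.60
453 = 453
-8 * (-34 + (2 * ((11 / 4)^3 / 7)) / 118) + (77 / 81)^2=272.50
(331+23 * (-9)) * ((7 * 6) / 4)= 1302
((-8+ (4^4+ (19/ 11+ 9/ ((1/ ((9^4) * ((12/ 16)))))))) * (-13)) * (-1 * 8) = 50949730/ 11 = 4631793.64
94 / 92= 47 / 46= 1.02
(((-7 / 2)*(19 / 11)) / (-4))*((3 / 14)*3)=171 / 176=0.97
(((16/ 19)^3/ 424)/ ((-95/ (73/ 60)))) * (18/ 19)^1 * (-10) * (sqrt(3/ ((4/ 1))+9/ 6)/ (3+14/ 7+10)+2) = 1177344/ 3280831175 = 0.00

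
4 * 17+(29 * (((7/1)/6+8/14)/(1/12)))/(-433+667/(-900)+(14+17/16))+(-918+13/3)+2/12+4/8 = -8930584745/10550701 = -846.44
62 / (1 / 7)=434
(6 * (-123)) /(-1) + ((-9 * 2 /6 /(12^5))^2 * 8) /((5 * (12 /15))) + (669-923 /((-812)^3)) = 1407.00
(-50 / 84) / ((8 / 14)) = -25 / 24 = -1.04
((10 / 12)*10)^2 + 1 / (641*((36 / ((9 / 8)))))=12820009 / 184608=69.44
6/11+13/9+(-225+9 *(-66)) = -80884/99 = -817.01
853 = 853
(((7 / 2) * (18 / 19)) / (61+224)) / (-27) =-7 / 16245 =-0.00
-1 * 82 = -82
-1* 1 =-1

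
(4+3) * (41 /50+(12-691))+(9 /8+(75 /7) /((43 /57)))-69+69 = -284862327 /60200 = -4731.93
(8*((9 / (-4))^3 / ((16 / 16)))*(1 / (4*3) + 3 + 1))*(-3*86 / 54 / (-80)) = -56889 / 2560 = -22.22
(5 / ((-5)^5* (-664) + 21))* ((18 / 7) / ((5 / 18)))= 324 / 14525147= 0.00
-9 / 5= -1.80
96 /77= 1.25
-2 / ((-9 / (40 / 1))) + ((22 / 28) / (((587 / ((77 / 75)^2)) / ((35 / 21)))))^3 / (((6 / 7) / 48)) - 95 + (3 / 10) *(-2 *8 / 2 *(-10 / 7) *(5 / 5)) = -4500362315686865735488 / 54429416084654296875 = -82.68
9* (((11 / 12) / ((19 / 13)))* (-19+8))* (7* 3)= -99099 / 76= -1303.93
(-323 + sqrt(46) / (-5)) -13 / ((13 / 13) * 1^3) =-336 -sqrt(46) / 5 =-337.36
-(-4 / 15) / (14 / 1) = 2 / 105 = 0.02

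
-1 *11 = -11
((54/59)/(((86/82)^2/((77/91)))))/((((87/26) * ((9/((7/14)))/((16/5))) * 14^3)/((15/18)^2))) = 92455/9766153593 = 0.00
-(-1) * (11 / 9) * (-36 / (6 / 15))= -110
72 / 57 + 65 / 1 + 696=14483 / 19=762.26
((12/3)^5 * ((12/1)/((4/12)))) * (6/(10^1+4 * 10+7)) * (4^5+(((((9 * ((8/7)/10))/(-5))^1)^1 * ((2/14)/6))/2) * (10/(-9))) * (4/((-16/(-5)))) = 4624232448/931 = 4966952.15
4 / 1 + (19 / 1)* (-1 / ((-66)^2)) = 17405 / 4356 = 4.00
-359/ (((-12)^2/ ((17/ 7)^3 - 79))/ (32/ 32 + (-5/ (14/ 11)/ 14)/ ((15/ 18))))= 64707955/ 605052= 106.95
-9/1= -9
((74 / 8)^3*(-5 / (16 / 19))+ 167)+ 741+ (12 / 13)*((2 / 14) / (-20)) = -3791.26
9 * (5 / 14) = 45 / 14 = 3.21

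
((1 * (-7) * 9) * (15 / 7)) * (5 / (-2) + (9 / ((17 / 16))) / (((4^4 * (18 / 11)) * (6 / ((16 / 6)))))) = 45735 / 136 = 336.29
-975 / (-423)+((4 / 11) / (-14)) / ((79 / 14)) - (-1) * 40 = 42.30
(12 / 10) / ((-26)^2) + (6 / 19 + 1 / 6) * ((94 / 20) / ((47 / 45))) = 139539 / 64220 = 2.17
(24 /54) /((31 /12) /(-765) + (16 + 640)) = 4080 /6022049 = 0.00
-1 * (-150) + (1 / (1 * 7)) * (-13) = 1037 / 7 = 148.14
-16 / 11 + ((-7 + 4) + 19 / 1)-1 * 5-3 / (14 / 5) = 1305 / 154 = 8.47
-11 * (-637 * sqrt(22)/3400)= 7007 * sqrt(22)/3400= 9.67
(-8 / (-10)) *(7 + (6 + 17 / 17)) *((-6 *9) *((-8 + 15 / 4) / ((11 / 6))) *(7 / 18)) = 545.24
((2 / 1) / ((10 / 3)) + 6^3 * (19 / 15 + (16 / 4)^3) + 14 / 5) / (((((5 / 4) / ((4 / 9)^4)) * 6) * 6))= 12.23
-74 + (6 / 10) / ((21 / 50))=-508 / 7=-72.57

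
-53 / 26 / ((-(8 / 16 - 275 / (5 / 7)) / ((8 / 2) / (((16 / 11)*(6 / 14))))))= -4081 / 119964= -0.03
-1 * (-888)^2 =-788544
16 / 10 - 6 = -22 / 5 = -4.40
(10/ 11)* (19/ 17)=190/ 187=1.02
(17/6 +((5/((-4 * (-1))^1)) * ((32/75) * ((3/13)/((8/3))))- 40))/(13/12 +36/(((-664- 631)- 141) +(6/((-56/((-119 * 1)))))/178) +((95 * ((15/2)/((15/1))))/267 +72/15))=-2634579733186/428408902311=-6.15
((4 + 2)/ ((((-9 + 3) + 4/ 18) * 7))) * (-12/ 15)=54/ 455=0.12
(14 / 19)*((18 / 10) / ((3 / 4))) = 168 / 95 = 1.77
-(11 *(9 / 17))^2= -9801 / 289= -33.91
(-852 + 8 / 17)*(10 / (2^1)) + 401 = -65563 / 17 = -3856.65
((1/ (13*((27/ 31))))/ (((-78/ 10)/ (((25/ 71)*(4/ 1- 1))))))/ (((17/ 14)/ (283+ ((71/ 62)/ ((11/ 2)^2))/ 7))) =-1857718250/ 666412461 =-2.79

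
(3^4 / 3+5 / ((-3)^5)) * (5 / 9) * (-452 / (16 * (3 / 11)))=-10186385 / 6561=-1552.57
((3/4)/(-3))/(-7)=1/28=0.04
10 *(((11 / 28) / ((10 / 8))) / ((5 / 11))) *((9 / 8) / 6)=363 / 280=1.30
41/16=2.56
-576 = -576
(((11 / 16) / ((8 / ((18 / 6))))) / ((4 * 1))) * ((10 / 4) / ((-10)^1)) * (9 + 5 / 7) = -561 / 3584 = -0.16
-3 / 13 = -0.23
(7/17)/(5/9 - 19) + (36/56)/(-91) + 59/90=50652263/80892630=0.63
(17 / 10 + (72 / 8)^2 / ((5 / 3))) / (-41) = -503 / 410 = -1.23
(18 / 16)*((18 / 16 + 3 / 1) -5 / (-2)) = 477 / 64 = 7.45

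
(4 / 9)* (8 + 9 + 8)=100 / 9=11.11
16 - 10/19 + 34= 940/19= 49.47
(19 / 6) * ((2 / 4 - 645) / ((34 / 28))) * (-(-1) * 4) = -342874 / 51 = -6723.02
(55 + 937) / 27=992 / 27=36.74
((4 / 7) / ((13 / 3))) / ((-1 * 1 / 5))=-60 / 91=-0.66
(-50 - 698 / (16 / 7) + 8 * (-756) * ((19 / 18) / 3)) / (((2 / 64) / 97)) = -7708396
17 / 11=1.55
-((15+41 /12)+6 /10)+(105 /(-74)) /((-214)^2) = -966686441 /50833560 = -19.02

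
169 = 169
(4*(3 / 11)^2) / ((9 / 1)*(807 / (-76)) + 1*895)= 0.00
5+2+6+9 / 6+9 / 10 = 77 / 5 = 15.40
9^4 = 6561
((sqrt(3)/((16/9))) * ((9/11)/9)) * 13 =117 * sqrt(3)/176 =1.15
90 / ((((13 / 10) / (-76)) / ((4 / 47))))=-273600 / 611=-447.79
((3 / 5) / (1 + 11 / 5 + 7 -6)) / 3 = 1 / 21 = 0.05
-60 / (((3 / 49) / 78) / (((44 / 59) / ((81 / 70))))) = -78478400 / 1593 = -49264.53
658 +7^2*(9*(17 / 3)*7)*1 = 18151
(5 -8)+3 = 0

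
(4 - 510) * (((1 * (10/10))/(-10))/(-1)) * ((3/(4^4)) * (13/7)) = -9867/8960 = -1.10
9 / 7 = 1.29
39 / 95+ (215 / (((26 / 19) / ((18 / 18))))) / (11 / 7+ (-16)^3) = 26345729 / 70792670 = 0.37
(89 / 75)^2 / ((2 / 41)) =28.87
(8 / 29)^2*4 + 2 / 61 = 17298 / 51301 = 0.34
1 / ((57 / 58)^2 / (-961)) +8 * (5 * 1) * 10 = -1933204 / 3249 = -595.02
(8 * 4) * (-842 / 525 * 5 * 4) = -107776 / 105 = -1026.44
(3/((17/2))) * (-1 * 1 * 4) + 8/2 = 44/17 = 2.59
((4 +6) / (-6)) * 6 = -10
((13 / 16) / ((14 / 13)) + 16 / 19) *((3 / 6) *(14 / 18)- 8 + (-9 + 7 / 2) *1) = -44545 / 2128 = -20.93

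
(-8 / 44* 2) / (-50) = 2 / 275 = 0.01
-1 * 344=-344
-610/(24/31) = -9455/12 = -787.92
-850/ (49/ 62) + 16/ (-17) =-896684/ 833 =-1076.45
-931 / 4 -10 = -971 / 4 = -242.75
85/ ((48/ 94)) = 3995/ 24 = 166.46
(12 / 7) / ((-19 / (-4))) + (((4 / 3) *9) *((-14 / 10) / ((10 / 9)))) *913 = -45898962 / 3325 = -13804.20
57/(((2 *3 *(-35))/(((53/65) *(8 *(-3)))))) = 12084/2275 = 5.31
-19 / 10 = -1.90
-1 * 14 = -14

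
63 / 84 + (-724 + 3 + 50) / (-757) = 4955 / 3028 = 1.64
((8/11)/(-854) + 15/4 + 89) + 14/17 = 29886739/319396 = 93.57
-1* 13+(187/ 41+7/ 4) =-1097/ 164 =-6.69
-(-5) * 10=50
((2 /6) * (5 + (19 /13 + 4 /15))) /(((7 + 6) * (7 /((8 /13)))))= 0.02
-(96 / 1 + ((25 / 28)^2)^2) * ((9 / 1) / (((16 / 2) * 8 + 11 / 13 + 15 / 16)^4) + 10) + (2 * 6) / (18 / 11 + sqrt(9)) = -19611278066414854488988573 / 20348567890990592367744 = -963.77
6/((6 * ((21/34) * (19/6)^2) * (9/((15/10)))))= 68/2527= 0.03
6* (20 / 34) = 60 / 17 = 3.53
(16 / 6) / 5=8 / 15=0.53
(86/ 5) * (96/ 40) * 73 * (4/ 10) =150672/ 125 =1205.38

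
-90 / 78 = -15 / 13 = -1.15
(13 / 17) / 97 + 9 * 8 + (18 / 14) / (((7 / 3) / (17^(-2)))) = 98913872 / 1373617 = 72.01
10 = 10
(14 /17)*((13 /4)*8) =21.41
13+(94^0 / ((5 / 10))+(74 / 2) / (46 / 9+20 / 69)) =24429 / 1118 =21.85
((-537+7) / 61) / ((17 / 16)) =-8480 / 1037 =-8.18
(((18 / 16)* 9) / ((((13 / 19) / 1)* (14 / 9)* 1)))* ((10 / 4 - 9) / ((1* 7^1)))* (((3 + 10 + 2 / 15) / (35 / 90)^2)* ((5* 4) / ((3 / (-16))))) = 81825.32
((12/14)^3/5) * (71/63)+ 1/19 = 0.19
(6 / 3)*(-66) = -132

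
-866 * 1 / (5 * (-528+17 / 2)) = 1732 / 5195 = 0.33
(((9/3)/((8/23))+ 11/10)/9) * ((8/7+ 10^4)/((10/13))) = 14751269/1050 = 14048.83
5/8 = 0.62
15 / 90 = 1 / 6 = 0.17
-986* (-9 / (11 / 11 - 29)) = -4437 / 14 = -316.93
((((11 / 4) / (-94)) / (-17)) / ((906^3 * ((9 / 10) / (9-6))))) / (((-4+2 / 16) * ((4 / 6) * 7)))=-55 / 128941021418328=-0.00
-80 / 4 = -20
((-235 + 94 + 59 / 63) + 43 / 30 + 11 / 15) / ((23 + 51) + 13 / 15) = -86875 / 47166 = -1.84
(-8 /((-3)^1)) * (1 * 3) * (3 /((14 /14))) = 24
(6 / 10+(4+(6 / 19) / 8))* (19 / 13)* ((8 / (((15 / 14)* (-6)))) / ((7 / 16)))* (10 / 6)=-56416 / 1755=-32.15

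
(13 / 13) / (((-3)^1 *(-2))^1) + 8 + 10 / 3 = 23 / 2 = 11.50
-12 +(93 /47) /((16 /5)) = -8559 /752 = -11.38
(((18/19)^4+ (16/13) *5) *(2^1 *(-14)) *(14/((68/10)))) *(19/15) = -2310912128/4547517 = -508.17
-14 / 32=-7 / 16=-0.44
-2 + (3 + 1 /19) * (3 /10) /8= -1433 /760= -1.89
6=6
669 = 669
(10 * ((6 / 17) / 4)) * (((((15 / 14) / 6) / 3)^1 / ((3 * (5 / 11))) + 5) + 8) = 16435 / 1428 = 11.51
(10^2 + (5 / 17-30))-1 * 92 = -369 / 17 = -21.71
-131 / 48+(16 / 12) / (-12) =-409 / 144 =-2.84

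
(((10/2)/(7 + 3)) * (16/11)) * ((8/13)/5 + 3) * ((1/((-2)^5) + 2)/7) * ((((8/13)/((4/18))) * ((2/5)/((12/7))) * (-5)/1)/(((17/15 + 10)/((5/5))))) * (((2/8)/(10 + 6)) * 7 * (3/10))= -2417121/397379840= -0.01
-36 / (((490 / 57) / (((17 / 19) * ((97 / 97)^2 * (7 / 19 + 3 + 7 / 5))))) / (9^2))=-33684174 / 23275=-1447.23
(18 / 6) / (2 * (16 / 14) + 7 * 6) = 21 / 310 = 0.07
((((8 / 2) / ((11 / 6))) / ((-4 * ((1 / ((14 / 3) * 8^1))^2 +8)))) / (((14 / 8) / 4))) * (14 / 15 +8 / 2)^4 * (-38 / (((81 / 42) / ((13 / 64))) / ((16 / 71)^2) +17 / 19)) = 903823105357512704 / 48407088073595625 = 18.67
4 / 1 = 4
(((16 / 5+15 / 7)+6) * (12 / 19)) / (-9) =-1588 / 1995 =-0.80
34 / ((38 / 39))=663 / 19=34.89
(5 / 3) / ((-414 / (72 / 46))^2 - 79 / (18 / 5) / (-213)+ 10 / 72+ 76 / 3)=0.00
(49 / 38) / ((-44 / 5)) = -245 / 1672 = -0.15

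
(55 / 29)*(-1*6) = -330 / 29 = -11.38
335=335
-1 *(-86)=86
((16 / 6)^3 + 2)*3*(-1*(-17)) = 9622 / 9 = 1069.11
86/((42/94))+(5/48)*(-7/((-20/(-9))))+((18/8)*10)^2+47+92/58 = 29114459/38976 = 746.98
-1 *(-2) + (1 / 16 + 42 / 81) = 1115 / 432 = 2.58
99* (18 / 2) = 891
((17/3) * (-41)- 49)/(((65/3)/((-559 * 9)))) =326628/5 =65325.60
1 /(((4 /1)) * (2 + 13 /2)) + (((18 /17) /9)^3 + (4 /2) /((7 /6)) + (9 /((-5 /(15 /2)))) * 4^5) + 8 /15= -14260284559 /1031730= -13821.72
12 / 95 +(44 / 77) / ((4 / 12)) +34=23834 / 665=35.84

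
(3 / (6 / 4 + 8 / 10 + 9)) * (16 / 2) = 240 / 113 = 2.12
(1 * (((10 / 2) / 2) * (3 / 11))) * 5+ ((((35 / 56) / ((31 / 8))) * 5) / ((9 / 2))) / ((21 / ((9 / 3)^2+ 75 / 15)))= 64975 / 18414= 3.53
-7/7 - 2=-3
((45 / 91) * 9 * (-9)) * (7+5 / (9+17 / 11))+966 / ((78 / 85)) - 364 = 4109621 / 10556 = 389.32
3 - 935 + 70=-862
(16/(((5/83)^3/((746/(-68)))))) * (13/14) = -11090380652/14875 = -745571.81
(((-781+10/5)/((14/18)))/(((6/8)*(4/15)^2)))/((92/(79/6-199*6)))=1241823375/5152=241037.15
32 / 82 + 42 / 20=1021 / 410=2.49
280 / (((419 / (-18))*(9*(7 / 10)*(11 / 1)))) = -800 / 4609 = -0.17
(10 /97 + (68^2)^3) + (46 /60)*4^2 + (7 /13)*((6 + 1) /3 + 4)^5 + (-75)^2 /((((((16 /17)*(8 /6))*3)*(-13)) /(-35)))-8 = 9694487533871286821 /98055360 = 98867492137.82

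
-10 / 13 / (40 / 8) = -2 / 13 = -0.15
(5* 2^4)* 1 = 80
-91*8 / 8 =-91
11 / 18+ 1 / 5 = 73 / 90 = 0.81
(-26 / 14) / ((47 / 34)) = -442 / 329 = -1.34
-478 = -478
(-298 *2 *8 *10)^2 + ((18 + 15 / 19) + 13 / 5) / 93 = 20085333506032 / 8835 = 2273382400.23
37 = 37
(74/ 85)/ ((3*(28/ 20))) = 74/ 357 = 0.21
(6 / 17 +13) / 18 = 227 / 306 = 0.74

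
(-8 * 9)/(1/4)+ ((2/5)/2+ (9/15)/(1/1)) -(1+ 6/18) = -4328/15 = -288.53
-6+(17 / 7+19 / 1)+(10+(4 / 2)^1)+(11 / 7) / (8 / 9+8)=15459 / 560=27.61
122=122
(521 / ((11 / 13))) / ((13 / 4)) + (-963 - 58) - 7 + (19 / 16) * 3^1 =-146957 / 176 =-834.98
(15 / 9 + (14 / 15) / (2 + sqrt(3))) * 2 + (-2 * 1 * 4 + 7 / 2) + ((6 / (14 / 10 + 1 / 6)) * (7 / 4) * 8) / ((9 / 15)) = 129619 / 1410 - 28 * sqrt(3) / 15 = 88.70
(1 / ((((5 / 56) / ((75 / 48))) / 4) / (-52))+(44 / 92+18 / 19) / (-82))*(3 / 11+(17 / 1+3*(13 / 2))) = -9593003077 / 71668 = -133853.37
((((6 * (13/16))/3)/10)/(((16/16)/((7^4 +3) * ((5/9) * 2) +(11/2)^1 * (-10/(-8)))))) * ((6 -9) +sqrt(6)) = -501319/384 +501319 * sqrt(6)/1152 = -239.57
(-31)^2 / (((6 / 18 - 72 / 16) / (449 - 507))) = 334428 / 25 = 13377.12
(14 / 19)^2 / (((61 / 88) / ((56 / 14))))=68992 / 22021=3.13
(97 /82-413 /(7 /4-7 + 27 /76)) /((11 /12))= 93.34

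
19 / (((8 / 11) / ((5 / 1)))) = 1045 / 8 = 130.62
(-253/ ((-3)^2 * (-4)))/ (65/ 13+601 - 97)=253/ 18324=0.01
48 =48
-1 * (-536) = 536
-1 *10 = -10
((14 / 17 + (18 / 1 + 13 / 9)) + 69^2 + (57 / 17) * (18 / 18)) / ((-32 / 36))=-732047 / 136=-5382.70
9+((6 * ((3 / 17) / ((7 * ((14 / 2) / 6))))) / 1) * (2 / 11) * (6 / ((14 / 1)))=577917 / 64141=9.01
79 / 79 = 1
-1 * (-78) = 78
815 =815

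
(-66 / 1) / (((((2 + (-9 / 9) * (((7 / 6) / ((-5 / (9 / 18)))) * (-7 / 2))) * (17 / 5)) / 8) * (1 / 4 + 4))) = -1267200 / 55199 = -22.96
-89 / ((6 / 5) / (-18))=1335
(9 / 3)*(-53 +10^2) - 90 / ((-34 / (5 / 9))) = 2422 / 17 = 142.47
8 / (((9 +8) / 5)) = 40 / 17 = 2.35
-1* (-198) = 198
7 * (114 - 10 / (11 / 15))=7728 / 11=702.55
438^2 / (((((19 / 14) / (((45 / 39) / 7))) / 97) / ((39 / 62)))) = 837399060 / 589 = 1421730.15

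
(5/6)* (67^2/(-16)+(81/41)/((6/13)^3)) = -854335/3936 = -217.06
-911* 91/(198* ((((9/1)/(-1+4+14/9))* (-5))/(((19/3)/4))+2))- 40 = 2956003/50292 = 58.78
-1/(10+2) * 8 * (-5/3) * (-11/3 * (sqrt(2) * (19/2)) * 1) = -1045 * sqrt(2)/27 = -54.74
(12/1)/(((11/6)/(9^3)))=52488/11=4771.64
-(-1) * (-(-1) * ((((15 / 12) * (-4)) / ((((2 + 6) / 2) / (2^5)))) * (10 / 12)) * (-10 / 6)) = 500 / 9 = 55.56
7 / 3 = 2.33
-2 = -2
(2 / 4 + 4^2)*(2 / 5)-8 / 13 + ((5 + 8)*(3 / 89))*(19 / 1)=82786 / 5785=14.31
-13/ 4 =-3.25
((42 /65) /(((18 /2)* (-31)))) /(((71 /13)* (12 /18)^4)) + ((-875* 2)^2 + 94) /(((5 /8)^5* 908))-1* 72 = 440863707590809 /12490675000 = 35295.43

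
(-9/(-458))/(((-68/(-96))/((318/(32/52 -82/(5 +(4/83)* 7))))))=-0.60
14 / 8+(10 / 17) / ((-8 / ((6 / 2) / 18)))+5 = 2749 / 408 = 6.74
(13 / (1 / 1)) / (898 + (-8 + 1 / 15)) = 15 / 1027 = 0.01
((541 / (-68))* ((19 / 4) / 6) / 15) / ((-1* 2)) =10279 / 48960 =0.21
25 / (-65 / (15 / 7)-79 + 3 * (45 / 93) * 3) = -2325 / 9763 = -0.24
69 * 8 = 552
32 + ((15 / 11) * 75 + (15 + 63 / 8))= 13829 / 88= 157.15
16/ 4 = 4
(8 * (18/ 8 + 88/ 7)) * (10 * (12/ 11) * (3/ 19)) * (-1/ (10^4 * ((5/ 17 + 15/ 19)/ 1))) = -12699/ 673750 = -0.02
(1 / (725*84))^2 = 1 / 3708810000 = 0.00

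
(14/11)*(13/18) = 91/99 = 0.92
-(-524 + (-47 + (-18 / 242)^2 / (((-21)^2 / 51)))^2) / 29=-867197556360452 / 14925594525149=-58.10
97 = 97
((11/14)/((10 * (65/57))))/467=627/4249700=0.00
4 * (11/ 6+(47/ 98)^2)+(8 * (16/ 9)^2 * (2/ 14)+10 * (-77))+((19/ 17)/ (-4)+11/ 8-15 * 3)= -21213464539/ 26449416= -802.04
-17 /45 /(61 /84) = -476 /915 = -0.52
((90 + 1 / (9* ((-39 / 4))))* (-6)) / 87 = -63172 / 10179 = -6.21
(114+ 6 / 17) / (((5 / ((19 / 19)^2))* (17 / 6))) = 11664 / 1445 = 8.07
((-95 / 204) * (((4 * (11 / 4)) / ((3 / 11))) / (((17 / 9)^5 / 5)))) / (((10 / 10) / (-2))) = 377093475 / 48275138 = 7.81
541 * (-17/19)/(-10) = 9197/190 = 48.41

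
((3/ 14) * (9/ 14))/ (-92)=-27/ 18032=-0.00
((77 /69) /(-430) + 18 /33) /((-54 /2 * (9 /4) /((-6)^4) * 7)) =-5669536 /3426885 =-1.65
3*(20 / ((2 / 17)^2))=4335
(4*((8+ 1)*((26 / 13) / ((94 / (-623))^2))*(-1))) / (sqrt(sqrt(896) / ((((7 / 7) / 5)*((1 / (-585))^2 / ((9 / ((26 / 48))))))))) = -55447*14^(3 / 4)*sqrt(195) / 51690600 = -0.11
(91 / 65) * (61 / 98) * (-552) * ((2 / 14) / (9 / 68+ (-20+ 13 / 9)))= 10303632 / 2762375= 3.73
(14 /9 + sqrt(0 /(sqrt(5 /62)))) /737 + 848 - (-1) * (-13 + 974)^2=6131339591 /6633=924369.00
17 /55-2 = -93 /55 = -1.69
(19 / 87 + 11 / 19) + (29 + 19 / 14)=720977 / 23142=31.15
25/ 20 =1.25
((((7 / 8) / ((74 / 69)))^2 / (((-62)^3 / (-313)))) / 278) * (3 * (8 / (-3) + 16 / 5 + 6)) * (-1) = -3577953393 / 58050142013440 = -0.00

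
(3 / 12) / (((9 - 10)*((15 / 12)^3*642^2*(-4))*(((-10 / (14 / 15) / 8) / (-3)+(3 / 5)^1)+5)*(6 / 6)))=56 / 4361210325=0.00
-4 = -4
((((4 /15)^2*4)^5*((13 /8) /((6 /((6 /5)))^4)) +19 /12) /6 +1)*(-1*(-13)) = 142120384920637253 /8649755859375000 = 16.43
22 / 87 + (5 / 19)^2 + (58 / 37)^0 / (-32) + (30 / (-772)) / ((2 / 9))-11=-2111164471 / 193969632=-10.88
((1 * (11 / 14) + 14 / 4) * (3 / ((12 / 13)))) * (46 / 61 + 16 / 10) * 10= 140010 / 427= 327.89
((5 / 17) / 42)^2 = 25 / 509796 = 0.00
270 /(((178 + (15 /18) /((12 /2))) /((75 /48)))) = 30375 /12826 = 2.37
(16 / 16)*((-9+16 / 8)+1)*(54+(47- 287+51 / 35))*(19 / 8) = 368163 / 140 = 2629.74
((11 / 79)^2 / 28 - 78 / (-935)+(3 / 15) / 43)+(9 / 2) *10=316782097773 / 7025743340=45.09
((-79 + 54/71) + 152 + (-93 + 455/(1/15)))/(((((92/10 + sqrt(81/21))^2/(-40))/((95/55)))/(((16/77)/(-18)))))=1137485583016000/15452570884311 - 33785973280000*sqrt(21)/5150856961437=43.55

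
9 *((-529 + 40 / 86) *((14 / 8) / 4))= -1431801 / 688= -2081.11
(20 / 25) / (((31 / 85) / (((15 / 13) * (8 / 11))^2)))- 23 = -13600937 / 633919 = -21.46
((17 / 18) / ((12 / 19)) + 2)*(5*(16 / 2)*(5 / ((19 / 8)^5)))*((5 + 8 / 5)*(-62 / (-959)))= 84362854400 / 21371210469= 3.95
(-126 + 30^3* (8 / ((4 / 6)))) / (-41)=-323874 / 41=-7899.37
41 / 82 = 1 / 2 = 0.50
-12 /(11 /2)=-24 /11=-2.18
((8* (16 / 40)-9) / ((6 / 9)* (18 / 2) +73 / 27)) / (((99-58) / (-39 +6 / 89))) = 542619 / 857515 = 0.63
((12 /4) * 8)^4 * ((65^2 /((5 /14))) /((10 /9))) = 3532419072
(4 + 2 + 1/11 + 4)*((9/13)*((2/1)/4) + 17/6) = 32.08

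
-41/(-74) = 41/74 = 0.55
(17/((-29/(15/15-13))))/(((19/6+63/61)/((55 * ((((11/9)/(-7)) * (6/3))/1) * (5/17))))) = -2952400/312011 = -9.46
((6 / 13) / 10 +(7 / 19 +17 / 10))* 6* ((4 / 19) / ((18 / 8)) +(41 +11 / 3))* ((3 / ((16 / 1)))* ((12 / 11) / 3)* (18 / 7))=179895789 / 1806805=99.57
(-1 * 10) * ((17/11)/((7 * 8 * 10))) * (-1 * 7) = 17/88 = 0.19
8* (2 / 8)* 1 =2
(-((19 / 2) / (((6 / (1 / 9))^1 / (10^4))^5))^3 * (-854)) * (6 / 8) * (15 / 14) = 1995081901550292968750000000000000000000000000000000000000000 / 328256967394537077627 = 6077805194466362899584827000000000000000.00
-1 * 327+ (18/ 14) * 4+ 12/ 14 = -321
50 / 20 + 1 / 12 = 31 / 12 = 2.58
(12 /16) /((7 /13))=39 /28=1.39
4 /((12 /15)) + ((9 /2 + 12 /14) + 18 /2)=271 /14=19.36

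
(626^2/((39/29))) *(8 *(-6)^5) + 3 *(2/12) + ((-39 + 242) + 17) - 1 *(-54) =-471304555551/26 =-18127098290.42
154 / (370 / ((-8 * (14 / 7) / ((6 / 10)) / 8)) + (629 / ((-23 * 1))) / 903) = -1.39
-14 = -14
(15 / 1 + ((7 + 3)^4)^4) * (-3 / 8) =-30000000000000045 / 8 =-3750000000000005.62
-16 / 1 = -16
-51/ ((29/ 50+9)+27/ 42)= -8925/ 1789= -4.99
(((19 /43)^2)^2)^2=16983563041 /11688200277601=0.00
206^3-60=8741756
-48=-48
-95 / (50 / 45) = -171 / 2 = -85.50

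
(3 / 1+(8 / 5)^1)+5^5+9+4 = 15713 / 5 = 3142.60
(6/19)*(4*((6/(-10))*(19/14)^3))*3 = -9747/1715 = -5.68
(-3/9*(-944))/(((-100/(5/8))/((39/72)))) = -767/720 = -1.07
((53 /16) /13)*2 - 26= -2651 /104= -25.49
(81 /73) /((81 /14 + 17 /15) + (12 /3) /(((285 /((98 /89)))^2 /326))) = 0.16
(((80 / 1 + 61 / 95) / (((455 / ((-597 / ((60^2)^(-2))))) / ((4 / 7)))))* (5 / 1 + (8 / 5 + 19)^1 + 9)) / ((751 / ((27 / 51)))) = -2953271578567680 / 154519001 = -19112675.85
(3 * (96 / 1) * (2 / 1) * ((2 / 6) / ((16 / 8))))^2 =9216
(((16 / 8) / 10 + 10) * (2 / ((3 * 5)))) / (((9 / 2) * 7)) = 68 / 1575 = 0.04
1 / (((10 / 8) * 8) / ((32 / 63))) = 16 / 315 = 0.05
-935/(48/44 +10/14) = -71995/139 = -517.95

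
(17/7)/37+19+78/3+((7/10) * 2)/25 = 1460813/32375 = 45.12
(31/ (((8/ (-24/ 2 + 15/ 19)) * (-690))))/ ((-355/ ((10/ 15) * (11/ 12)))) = -341/ 3146400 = -0.00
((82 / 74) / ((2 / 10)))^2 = 42025 / 1369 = 30.70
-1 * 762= -762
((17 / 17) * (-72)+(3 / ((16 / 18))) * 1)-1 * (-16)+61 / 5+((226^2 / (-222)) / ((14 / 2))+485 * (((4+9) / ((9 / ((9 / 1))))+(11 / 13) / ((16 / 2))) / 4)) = 2449746367 / 1616160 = 1515.78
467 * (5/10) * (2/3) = 467/3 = 155.67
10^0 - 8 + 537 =530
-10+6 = -4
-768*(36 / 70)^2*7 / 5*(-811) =201802752 / 875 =230631.72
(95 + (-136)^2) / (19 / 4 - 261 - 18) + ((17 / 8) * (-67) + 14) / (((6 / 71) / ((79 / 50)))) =-6497679571 / 2632800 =-2467.97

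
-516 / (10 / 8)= -2064 / 5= -412.80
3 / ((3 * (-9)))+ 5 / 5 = 8 / 9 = 0.89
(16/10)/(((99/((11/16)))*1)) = 1/90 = 0.01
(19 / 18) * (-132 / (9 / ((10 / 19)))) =-220 / 27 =-8.15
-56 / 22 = -28 / 11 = -2.55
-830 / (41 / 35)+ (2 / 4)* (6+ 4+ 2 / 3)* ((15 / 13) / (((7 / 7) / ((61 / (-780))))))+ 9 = -14551271 / 20787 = -700.02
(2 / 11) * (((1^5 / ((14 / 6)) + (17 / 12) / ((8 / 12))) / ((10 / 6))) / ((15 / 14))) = 13 / 50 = 0.26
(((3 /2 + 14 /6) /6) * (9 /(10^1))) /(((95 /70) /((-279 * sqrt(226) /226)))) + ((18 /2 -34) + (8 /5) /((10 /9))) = -589 /25 -44919 * sqrt(226) /85880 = -31.42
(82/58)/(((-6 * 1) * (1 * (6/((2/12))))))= -41/6264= -0.01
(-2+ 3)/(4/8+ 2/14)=14/9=1.56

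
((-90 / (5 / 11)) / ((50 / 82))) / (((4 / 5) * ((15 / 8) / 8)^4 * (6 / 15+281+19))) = -1891631104 / 4224375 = -447.79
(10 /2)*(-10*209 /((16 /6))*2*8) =-62700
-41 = -41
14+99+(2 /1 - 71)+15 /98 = 4327 /98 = 44.15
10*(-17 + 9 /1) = -80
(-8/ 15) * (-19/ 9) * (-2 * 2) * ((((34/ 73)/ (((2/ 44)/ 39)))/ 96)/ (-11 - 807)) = 92378/ 4030695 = 0.02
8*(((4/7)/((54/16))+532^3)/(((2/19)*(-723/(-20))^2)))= 865107914393600/98795781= 8756526.90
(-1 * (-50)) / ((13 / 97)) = 4850 / 13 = 373.08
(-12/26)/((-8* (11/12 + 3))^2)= -0.00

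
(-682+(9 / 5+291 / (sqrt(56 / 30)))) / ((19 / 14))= -2506 / 5+291*sqrt(105) / 19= -344.26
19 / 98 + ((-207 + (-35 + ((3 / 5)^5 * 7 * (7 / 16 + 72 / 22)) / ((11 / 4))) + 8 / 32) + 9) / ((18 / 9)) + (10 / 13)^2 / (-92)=-115.82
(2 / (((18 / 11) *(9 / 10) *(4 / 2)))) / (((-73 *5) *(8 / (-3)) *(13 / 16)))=22 / 25623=0.00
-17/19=-0.89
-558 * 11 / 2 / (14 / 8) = -12276 / 7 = -1753.71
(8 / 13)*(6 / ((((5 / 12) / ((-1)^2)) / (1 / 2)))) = 288 / 65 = 4.43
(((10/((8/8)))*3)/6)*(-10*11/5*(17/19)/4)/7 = -935/266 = -3.52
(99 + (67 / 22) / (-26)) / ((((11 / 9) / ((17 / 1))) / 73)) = 631729809 / 6292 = 100402.07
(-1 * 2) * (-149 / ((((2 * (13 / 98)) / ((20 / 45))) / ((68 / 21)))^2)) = 1080314368 / 123201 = 8768.71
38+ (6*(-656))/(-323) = 16210/323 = 50.19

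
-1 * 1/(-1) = 1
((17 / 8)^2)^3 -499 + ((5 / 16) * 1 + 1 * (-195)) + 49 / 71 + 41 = -10421353497 / 18612224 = -559.92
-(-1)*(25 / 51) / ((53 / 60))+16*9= 130244 / 901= 144.55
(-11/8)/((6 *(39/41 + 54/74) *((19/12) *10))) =-16687/1938000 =-0.01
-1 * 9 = -9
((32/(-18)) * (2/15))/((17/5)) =-0.07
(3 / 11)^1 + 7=80 / 11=7.27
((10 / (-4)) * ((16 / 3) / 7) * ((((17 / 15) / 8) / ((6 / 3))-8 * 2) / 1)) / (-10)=-3823 / 1260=-3.03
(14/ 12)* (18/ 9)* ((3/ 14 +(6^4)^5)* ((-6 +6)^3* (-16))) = 0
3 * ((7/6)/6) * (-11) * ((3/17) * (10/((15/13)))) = -1001/102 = -9.81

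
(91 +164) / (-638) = -255 / 638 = -0.40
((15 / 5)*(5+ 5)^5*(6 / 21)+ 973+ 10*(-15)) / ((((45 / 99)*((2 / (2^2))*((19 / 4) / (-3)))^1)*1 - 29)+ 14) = -159920904 / 28385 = -5633.99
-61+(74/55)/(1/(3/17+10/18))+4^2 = -370387/8415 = -44.02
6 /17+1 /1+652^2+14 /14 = 7226808 /17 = 425106.35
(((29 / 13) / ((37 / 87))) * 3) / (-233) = -7569 / 112073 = -0.07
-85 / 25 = -17 / 5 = -3.40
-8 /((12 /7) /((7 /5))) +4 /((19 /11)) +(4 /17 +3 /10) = -3.68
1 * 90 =90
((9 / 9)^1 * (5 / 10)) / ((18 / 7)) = 7 / 36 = 0.19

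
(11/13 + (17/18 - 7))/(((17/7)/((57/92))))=-7049/5304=-1.33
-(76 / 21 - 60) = 1184 / 21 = 56.38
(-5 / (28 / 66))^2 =27225 / 196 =138.90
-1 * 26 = -26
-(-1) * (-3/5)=-3/5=-0.60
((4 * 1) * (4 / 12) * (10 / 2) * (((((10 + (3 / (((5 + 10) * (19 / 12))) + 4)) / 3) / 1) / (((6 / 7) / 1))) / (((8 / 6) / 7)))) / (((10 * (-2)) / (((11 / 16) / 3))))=-361669 / 164160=-2.20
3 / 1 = 3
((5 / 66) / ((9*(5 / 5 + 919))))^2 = 1 / 11945615616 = 0.00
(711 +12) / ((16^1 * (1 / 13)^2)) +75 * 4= 126987 / 16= 7936.69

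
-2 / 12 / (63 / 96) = -16 / 63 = -0.25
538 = 538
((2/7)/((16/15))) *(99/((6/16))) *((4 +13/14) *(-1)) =-34155/98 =-348.52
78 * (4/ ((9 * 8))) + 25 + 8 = 112/ 3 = 37.33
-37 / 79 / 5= -37 / 395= -0.09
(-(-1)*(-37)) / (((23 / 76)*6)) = -1406 / 69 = -20.38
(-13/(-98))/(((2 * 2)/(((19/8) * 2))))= 247/1568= 0.16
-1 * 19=-19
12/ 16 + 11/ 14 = 43/ 28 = 1.54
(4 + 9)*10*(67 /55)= 1742 /11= 158.36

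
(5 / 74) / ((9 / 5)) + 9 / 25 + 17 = 289669 / 16650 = 17.40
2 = 2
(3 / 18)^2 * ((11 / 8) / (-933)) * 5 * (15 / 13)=-275 / 1164384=-0.00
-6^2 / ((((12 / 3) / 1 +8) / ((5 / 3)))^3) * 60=-625 / 108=-5.79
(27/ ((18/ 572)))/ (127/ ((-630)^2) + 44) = 340540200/ 17463727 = 19.50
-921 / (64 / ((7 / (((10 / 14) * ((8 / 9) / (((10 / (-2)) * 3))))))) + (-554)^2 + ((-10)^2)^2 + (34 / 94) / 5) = -286343505 / 98530671151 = -0.00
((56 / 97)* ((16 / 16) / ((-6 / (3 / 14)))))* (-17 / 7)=34 / 679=0.05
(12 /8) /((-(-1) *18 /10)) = 5 /6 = 0.83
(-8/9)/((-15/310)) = 496/27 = 18.37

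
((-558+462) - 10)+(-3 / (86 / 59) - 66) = -14969 / 86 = -174.06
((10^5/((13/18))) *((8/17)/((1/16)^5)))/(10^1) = 1509949440000/221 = 6832350407.24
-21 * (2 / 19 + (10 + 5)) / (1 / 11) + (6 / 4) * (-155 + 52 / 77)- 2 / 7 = -1555415 / 418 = -3721.09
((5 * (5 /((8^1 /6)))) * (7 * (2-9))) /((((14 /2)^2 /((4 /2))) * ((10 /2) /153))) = -2295 /2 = -1147.50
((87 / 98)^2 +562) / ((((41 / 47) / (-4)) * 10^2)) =-254035799 / 9844100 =-25.81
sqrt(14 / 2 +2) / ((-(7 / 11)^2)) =-363 / 49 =-7.41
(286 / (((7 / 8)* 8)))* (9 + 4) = 3718 / 7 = 531.14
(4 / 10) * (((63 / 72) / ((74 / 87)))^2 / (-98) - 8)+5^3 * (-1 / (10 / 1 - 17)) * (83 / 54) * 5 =44389566323 / 331188480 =134.03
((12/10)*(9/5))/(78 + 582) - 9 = -24741/2750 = -9.00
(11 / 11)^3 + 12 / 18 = 5 / 3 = 1.67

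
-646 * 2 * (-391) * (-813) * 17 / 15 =-2327327404 / 5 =-465465480.80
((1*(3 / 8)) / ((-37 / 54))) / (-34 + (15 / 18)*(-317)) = 243 / 132386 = 0.00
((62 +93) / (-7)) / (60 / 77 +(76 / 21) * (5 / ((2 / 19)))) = -1023 / 7978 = -0.13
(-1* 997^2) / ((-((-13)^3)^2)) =994009 / 4826809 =0.21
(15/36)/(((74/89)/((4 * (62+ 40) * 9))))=68085/37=1840.14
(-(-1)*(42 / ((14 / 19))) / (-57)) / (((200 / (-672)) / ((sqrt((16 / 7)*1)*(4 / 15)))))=64*sqrt(7) / 125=1.35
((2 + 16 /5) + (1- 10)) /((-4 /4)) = 19 /5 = 3.80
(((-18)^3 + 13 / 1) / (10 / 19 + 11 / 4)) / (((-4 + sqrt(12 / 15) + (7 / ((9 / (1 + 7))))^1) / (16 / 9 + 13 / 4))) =-500288525 / 104331 + 60034623 *sqrt(5) / 69554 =-2865.17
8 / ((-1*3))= -8 / 3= -2.67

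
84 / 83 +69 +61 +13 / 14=153315 / 1162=131.94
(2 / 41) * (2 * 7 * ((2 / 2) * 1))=28 / 41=0.68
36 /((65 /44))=1584 /65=24.37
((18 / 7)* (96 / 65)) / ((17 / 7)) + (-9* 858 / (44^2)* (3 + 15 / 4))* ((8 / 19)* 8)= -20583018 / 230945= -89.13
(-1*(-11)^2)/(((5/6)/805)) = -116886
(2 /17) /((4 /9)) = 9 /34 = 0.26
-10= -10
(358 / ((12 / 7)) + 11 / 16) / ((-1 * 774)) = -0.27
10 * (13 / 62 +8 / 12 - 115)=-106135 / 93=-1141.24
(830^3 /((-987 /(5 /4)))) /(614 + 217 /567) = -3859562250 /3274537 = -1178.66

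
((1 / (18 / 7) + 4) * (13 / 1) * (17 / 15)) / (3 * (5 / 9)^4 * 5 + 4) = 1414179 / 118730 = 11.91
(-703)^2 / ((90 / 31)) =15320479 / 90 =170227.54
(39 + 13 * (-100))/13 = -97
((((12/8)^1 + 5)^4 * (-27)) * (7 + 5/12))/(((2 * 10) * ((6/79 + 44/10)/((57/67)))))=-7924365891/2332672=-3397.12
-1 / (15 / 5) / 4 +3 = 35 / 12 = 2.92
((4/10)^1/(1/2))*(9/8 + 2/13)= 133/130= 1.02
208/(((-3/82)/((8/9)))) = -5053.63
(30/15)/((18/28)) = 28/9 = 3.11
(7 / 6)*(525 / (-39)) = -1225 / 78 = -15.71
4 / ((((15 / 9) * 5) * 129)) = 4 / 1075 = 0.00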